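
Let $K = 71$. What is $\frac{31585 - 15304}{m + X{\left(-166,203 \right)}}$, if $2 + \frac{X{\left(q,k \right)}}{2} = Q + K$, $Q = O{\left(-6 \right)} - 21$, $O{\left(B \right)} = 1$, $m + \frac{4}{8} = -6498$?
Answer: $- \frac{10854}{4267} \approx -2.5437$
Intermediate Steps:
$m = - \frac{12997}{2}$ ($m = - \frac{1}{2} - 6498 = - \frac{12997}{2} \approx -6498.5$)
$Q = -20$ ($Q = 1 - 21 = -20$)
$X{\left(q,k \right)} = 98$ ($X{\left(q,k \right)} = -4 + 2 \left(-20 + 71\right) = -4 + 2 \cdot 51 = -4 + 102 = 98$)
$\frac{31585 - 15304}{m + X{\left(-166,203 \right)}} = \frac{31585 - 15304}{- \frac{12997}{2} + 98} = \frac{16281}{- \frac{12801}{2}} = 16281 \left(- \frac{2}{12801}\right) = - \frac{10854}{4267}$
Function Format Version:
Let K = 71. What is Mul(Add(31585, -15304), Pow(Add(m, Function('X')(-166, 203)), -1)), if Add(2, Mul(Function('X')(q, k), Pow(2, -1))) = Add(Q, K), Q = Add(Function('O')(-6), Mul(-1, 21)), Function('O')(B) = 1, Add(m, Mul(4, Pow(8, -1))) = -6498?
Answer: Rational(-10854, 4267) ≈ -2.5437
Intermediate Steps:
m = Rational(-12997, 2) (m = Add(Rational(-1, 2), -6498) = Rational(-12997, 2) ≈ -6498.5)
Q = -20 (Q = Add(1, Mul(-1, 21)) = Add(1, -21) = -20)
Function('X')(q, k) = 98 (Function('X')(q, k) = Add(-4, Mul(2, Add(-20, 71))) = Add(-4, Mul(2, 51)) = Add(-4, 102) = 98)
Mul(Add(31585, -15304), Pow(Add(m, Function('X')(-166, 203)), -1)) = Mul(Add(31585, -15304), Pow(Add(Rational(-12997, 2), 98), -1)) = Mul(16281, Pow(Rational(-12801, 2), -1)) = Mul(16281, Rational(-2, 12801)) = Rational(-10854, 4267)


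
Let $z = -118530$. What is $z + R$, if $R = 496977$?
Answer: $378447$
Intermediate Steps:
$z + R = -118530 + 496977 = 378447$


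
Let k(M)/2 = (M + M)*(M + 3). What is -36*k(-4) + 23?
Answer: -553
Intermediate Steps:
k(M) = 4*M*(3 + M) (k(M) = 2*((M + M)*(M + 3)) = 2*((2*M)*(3 + M)) = 2*(2*M*(3 + M)) = 4*M*(3 + M))
-36*k(-4) + 23 = -144*(-4)*(3 - 4) + 23 = -144*(-4)*(-1) + 23 = -36*16 + 23 = -576 + 23 = -553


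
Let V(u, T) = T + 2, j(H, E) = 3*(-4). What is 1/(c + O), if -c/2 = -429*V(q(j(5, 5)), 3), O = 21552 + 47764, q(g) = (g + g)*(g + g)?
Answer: 1/73606 ≈ 1.3586e-5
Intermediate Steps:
j(H, E) = -12
q(g) = 4*g² (q(g) = (2*g)*(2*g) = 4*g²)
V(u, T) = 2 + T
O = 69316
c = 4290 (c = -(-858)*(2 + 3) = -(-858)*5 = -2*(-2145) = 4290)
1/(c + O) = 1/(4290 + 69316) = 1/73606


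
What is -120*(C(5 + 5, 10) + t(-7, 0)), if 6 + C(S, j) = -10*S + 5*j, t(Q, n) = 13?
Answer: 5160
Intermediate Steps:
C(S, j) = -6 - 10*S + 5*j (C(S, j) = -6 + (-10*S + 5*j) = -6 - 10*S + 5*j)
-120*(C(5 + 5, 10) + t(-7, 0)) = -120*((-6 - 10*(5 + 5) + 5*10) + 13) = -120*((-6 - 10*10 + 50) + 13) = -120*((-6 - 100 + 50) + 13) = -120*(-56 + 13) = -120*(-43) = 5160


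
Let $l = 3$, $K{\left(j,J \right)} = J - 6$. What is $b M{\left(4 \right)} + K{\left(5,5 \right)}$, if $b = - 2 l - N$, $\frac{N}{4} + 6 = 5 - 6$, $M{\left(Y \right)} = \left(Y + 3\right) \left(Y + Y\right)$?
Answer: $1231$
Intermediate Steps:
$K{\left(j,J \right)} = -6 + J$
$M{\left(Y \right)} = 2 Y \left(3 + Y\right)$ ($M{\left(Y \right)} = \left(3 + Y\right) 2 Y = 2 Y \left(3 + Y\right)$)
$N = -28$ ($N = -24 + 4 \left(5 - 6\right) = -24 + 4 \left(-1\right) = -24 - 4 = -28$)
$b = 22$ ($b = \left(-2\right) 3 - -28 = -6 + 28 = 22$)
$b M{\left(4 \right)} + K{\left(5,5 \right)} = 22 \cdot 2 \cdot 4 \left(3 + 4\right) + \left(-6 + 5\right) = 22 \cdot 2 \cdot 4 \cdot 7 - 1 = 22 \cdot 56 - 1 = 1232 - 1 = 1231$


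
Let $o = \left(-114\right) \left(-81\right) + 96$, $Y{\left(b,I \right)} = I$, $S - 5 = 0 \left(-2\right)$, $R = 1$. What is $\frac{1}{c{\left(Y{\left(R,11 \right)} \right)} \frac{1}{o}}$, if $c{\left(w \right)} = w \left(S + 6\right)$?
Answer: $\frac{9330}{121} \approx 77.107$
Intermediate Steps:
$S = 5$ ($S = 5 + 0 \left(-2\right) = 5 + 0 = 5$)
$c{\left(w \right)} = 11 w$ ($c{\left(w \right)} = w \left(5 + 6\right) = w 11 = 11 w$)
$o = 9330$ ($o = 9234 + 96 = 9330$)
$\frac{1}{c{\left(Y{\left(R,11 \right)} \right)} \frac{1}{o}} = \frac{1}{11 \cdot 11 \cdot \frac{1}{9330}} = \frac{1}{121 \cdot \frac{1}{9330}} = \frac{1}{\frac{121}{9330}} = \frac{9330}{121}$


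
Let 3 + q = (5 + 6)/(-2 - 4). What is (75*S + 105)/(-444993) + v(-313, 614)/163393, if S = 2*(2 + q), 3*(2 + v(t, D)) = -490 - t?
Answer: 25141187/72708741249 ≈ 0.00034578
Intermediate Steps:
v(t, D) = -496/3 - t/3 (v(t, D) = -2 + (-490 - t)/3 = -2 + (-490/3 - t/3) = -496/3 - t/3)
q = -29/6 (q = -3 + (5 + 6)/(-2 - 4) = -3 + 11/(-6) = -3 + 11*(-⅙) = -3 - 11/6 = -29/6 ≈ -4.8333)
S = -17/3 (S = 2*(2 - 29/6) = 2*(-17/6) = -17/3 ≈ -5.6667)
(75*S + 105)/(-444993) + v(-313, 614)/163393 = (75*(-17/3) + 105)/(-444993) + (-496/3 - ⅓*(-313))/163393 = (-425 + 105)*(-1/444993) + (-496/3 + 313/3)*(1/163393) = -320*(-1/444993) - 61*1/163393 = 320/444993 - 61/163393 = 25141187/72708741249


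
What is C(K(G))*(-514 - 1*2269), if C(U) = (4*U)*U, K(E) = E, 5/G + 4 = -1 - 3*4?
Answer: -278300/289 ≈ -962.98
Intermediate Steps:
G = -5/17 (G = 5/(-4 + (-1 - 3*4)) = 5/(-4 + (-1 - 12)) = 5/(-4 - 13) = 5/(-17) = 5*(-1/17) = -5/17 ≈ -0.29412)
C(U) = 4*U²
C(K(G))*(-514 - 1*2269) = (4*(-5/17)²)*(-514 - 1*2269) = (4*(25/289))*(-514 - 2269) = (100/289)*(-2783) = -278300/289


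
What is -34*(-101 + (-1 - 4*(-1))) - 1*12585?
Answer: -9253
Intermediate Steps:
-34*(-101 + (-1 - 4*(-1))) - 1*12585 = -34*(-101 + (-1 + 4)) - 12585 = -34*(-101 + 3) - 12585 = -34*(-98) - 12585 = 3332 - 12585 = -9253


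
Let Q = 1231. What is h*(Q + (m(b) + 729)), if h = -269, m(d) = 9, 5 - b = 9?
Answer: -529661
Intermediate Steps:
b = -4 (b = 5 - 1*9 = 5 - 9 = -4)
h*(Q + (m(b) + 729)) = -269*(1231 + (9 + 729)) = -269*(1231 + 738) = -269*1969 = -529661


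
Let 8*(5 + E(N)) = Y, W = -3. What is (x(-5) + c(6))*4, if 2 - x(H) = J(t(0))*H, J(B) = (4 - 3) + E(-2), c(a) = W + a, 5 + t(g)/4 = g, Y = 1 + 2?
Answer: -105/2 ≈ -52.500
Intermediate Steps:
Y = 3
t(g) = -20 + 4*g
c(a) = -3 + a
E(N) = -37/8 (E(N) = -5 + (1/8)*3 = -5 + 3/8 = -37/8)
J(B) = -29/8 (J(B) = (4 - 3) - 37/8 = 1 - 37/8 = -29/8)
x(H) = 2 + 29*H/8 (x(H) = 2 - (-29)*H/8 = 2 + 29*H/8)
(x(-5) + c(6))*4 = ((2 + (29/8)*(-5)) + (-3 + 6))*4 = ((2 - 145/8) + 3)*4 = (-129/8 + 3)*4 = -105/8*4 = -105/2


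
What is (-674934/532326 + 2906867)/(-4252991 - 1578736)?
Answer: -85966678206/172465550389 ≈ -0.49846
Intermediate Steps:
(-674934/532326 + 2906867)/(-4252991 - 1578736) = (-674934*1/532326 + 2906867)/(-5831727) = (-112489/88721 + 2906867)*(-1/5831727) = (257900034618/88721)*(-1/5831727) = -85966678206/172465550389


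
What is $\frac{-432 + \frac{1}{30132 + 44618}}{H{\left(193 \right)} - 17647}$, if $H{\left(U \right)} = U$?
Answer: $\frac{32291999}{1304686500} \approx 0.024751$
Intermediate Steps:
$\frac{-432 + \frac{1}{30132 + 44618}}{H{\left(193 \right)} - 17647} = \frac{-432 + \frac{1}{30132 + 44618}}{193 - 17647} = \frac{-432 + \frac{1}{74750}}{-17454} = \left(-432 + \frac{1}{74750}\right) \left(- \frac{1}{17454}\right) = \left(- \frac{32291999}{74750}\right) \left(- \frac{1}{17454}\right) = \frac{32291999}{1304686500}$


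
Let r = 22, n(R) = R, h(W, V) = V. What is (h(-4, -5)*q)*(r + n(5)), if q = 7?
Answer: -945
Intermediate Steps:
(h(-4, -5)*q)*(r + n(5)) = (-5*7)*(22 + 5) = -35*27 = -945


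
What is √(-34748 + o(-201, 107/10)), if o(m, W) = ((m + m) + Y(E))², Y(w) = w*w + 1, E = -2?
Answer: √122861 ≈ 350.52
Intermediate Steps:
Y(w) = 1 + w² (Y(w) = w² + 1 = 1 + w²)
o(m, W) = (5 + 2*m)² (o(m, W) = ((m + m) + (1 + (-2)²))² = (2*m + (1 + 4))² = (2*m + 5)² = (5 + 2*m)²)
√(-34748 + o(-201, 107/10)) = √(-34748 + (5 + 2*(-201))²) = √(-34748 + (5 - 402)²) = √(-34748 + (-397)²) = √(-34748 + 157609) = √122861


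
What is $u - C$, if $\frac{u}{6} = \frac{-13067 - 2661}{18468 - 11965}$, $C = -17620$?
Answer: $\frac{114488492}{6503} \approx 17606.0$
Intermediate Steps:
$u = - \frac{94368}{6503}$ ($u = 6 \frac{-13067 - 2661}{18468 - 11965} = 6 \left(- \frac{15728}{6503}\right) = - \frac{94368}{6503} \approx -14.511$)
$u - C = - \frac{94368}{6503} - -17620 = - \frac{94368}{6503} + 17620 = \frac{114488492}{6503}$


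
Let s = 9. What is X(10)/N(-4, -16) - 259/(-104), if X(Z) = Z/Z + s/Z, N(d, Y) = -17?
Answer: 21027/8840 ≈ 2.3786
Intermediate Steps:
X(Z) = 1 + 9/Z (X(Z) = Z/Z + 9/Z = 1 + 9/Z)
X(10)/N(-4, -16) - 259/(-104) = ((9 + 10)/10)/(-17) - 259/(-104) = ((⅒)*19)*(-1/17) - 259*(-1/104) = (19/10)*(-1/17) + 259/104 = -19/170 + 259/104 = 21027/8840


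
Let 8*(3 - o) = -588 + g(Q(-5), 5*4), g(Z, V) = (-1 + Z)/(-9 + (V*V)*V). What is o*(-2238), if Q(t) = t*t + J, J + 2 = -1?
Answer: -5472437049/31964 ≈ -1.7121e+5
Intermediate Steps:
J = -3 (J = -2 - 1 = -3)
Q(t) = -3 + t**2 (Q(t) = t*t - 3 = t**2 - 3 = -3 + t**2)
g(Z, V) = (-1 + Z)/(-9 + V**3) (g(Z, V) = (-1 + Z)/(-9 + V**2*V) = (-1 + Z)/(-9 + V**3))
o = 4890471/63928 (o = 3 - (-588 + (-1 + (-3 + (-5)**2))/(-9 + (5*4)**3))/8 = 3 - (-588 + (-1 + (-3 + 25))/(-9 + 20**3))/8 = 3 - (-588 + (-1 + 22)/(-9 + 8000))/8 = 3 - (-588 + 21/7991)/8 = 3 - 1/8*(-4698687/7991) = 3 + 4698687/63928 = 4890471/63928 ≈ 76.500)
o*(-2238) = (4890471/63928)*(-2238) = -5472437049/31964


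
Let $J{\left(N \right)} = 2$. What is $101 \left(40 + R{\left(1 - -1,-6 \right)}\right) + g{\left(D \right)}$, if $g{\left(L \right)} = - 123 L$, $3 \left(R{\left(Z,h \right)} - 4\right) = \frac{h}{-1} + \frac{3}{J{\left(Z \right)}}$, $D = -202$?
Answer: $\frac{59085}{2} \approx 29543.0$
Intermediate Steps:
$R{\left(Z,h \right)} = \frac{9}{2} - \frac{h}{3}$ ($R{\left(Z,h \right)} = 4 + \frac{\frac{h}{-1} + \frac{3}{2}}{3} = 4 + \frac{h \left(-1\right) + 3 \cdot \frac{1}{2}}{3} = 4 + \frac{- h + \frac{3}{2}}{3} = 4 + \frac{\frac{3}{2} - h}{3} = 4 - \left(- \frac{1}{2} + \frac{h}{3}\right) = \frac{9}{2} - \frac{h}{3}$)
$101 \left(40 + R{\left(1 - -1,-6 \right)}\right) + g{\left(D \right)} = 101 \left(40 + \left(\frac{9}{2} - -2\right)\right) - -24846 = 101 \left(40 + \left(\frac{9}{2} + 2\right)\right) + 24846 = 101 \left(40 + \frac{13}{2}\right) + 24846 = 101 \cdot \frac{93}{2} + 24846 = \frac{9393}{2} + 24846 = \frac{59085}{2}$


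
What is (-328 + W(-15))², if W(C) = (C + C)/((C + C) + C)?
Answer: 964324/9 ≈ 1.0715e+5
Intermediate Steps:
W(C) = ⅔ (W(C) = (2*C)/(2*C + C) = (2*C)/((3*C)) = (2*C)*(1/(3*C)) = ⅔)
(-328 + W(-15))² = (-328 + ⅔)² = (-982/3)² = 964324/9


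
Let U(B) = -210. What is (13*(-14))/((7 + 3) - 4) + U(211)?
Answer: -721/3 ≈ -240.33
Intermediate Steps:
(13*(-14))/((7 + 3) - 4) + U(211) = (13*(-14))/((7 + 3) - 4) - 210 = -182/(10 - 4) - 210 = -182/6 - 210 = -182*⅙ - 210 = -91/3 - 210 = -721/3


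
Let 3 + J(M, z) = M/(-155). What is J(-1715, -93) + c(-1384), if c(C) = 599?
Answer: 18819/31 ≈ 607.06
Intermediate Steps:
J(M, z) = -3 - M/155 (J(M, z) = -3 + M/(-155) = -3 + M*(-1/155) = -3 - M/155)
J(-1715, -93) + c(-1384) = (-3 - 1/155*(-1715)) + 599 = (-3 + 343/31) + 599 = 250/31 + 599 = 18819/31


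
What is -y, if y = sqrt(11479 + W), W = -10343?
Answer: -4*sqrt(71) ≈ -33.705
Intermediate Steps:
y = 4*sqrt(71) (y = sqrt(11479 - 10343) = sqrt(1136) = 4*sqrt(71) ≈ 33.705)
-y = -4*sqrt(71)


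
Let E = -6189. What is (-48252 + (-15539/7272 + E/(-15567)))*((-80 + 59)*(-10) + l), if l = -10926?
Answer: 1625997872104043/3144534 ≈ 5.1709e+8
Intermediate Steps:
(-48252 + (-15539/7272 + E/(-15567)))*((-80 + 59)*(-10) + l) = (-48252 + (-15539/7272 - 6189/(-15567)))*((-80 + 59)*(-10) - 10926) = (-48252 + (-15539*1/7272 - 6189*(-1/15567)))*(-21*(-10) - 10926) = (-48252 + (-15539/7272 + 2063/5189))*(210 - 10926) = (-48252 - 65629735/37734408)*(-10716) = -1820826284551/37734408*(-10716) = 1625997872104043/3144534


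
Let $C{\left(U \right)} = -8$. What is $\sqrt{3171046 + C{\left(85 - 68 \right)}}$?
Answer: $\sqrt{3171038} \approx 1780.7$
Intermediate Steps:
$\sqrt{3171046 + C{\left(85 - 68 \right)}} = \sqrt{3171046 - 8} = \sqrt{3171038}$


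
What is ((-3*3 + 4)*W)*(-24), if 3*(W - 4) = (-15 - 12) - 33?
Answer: -1920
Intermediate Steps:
W = -16 (W = 4 + ((-15 - 12) - 33)/3 = 4 + (-27 - 33)/3 = 4 + (1/3)*(-60) = 4 - 20 = -16)
((-3*3 + 4)*W)*(-24) = ((-3*3 + 4)*(-16))*(-24) = ((-9 + 4)*(-16))*(-24) = -5*(-16)*(-24) = 80*(-24) = -1920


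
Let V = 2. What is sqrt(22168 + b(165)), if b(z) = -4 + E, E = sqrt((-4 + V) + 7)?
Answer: sqrt(22164 + sqrt(5)) ≈ 148.88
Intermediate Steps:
E = sqrt(5) (E = sqrt((-4 + 2) + 7) = sqrt(-2 + 7) = sqrt(5) ≈ 2.2361)
b(z) = -4 + sqrt(5)
sqrt(22168 + b(165)) = sqrt(22168 + (-4 + sqrt(5))) = sqrt(22164 + sqrt(5))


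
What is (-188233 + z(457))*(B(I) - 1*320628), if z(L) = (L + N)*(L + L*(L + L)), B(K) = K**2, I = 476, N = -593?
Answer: 5366354402276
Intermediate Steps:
z(L) = (-593 + L)*(L + 2*L**2) (z(L) = (L - 593)*(L + L*(L + L)) = (-593 + L)*(L + L*(2*L)) = (-593 + L)*(L + 2*L**2))
(-188233 + z(457))*(B(I) - 1*320628) = (-188233 + 457*(-593 - 1185*457 + 2*457**2))*(476**2 - 1*320628) = (-188233 + 457*(-593 - 541545 + 2*208849))*(226576 - 320628) = (-188233 + 457*(-593 - 541545 + 417698))*(-94052) = (-188233 + 457*(-124440))*(-94052) = (-188233 - 56869080)*(-94052) = -57057313*(-94052) = 5366354402276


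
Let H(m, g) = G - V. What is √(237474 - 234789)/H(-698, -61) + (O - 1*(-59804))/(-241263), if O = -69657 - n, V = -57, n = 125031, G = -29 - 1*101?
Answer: 134884/241263 - √2685/73 ≈ -0.15075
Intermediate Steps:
G = -130 (G = -29 - 101 = -130)
H(m, g) = -73 (H(m, g) = -130 - 1*(-57) = -130 + 57 = -73)
O = -194688 (O = -69657 - 1*125031 = -69657 - 125031 = -194688)
√(237474 - 234789)/H(-698, -61) + (O - 1*(-59804))/(-241263) = √(237474 - 234789)/(-73) + (-194688 - 1*(-59804))/(-241263) = √2685*(-1/73) + (-194688 + 59804)*(-1/241263) = -√2685/73 - 134884*(-1/241263) = -√2685/73 + 134884/241263 = 134884/241263 - √2685/73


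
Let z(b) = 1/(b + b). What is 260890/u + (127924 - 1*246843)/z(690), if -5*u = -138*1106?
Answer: -1789107721265/10902 ≈ -1.6411e+8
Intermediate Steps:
u = 152628/5 (u = -(-138)*1106/5 = -1/5*(-152628) = 152628/5 ≈ 30526.)
z(b) = 1/(2*b)
260890/u + (127924 - 1*246843)/z(690) = 260890/(152628/5) + (127924 - 1*246843)/(((1/2)/690)) = 260890*(5/152628) + (127924 - 246843)/(((1/2)*(1/690))) = 93175/10902 - 118919/1/1380 = 93175/10902 - 118919*1380 = 93175/10902 - 164108220 = -1789107721265/10902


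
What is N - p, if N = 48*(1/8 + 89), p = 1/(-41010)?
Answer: 175440781/41010 ≈ 4278.0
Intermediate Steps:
p = -1/41010 ≈ -2.4384e-5
N = 4278 (N = 48*(⅛ + 89) = 48*(713/8) = 4278)
N - p = 4278 - 1*(-1/41010) = 4278 + 1/41010 = 175440781/41010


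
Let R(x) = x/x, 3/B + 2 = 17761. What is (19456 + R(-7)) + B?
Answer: 345536866/17759 ≈ 19457.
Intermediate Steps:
B = 3/17759 (B = 3/(-2 + 17761) = 3/17759 ≈ 0.00016893)
R(x) = 1
(19456 + R(-7)) + B = (19456 + 1) + 3/17759 = 19457 + 3/17759 = 345536866/17759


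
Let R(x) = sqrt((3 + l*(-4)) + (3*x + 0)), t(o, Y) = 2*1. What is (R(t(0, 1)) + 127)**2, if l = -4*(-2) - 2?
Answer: (127 + I*sqrt(15))**2 ≈ 16114.0 + 983.74*I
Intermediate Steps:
t(o, Y) = 2
l = 6 (l = 8 - 2 = 6)
R(x) = sqrt(-21 + 3*x) (R(x) = sqrt((3 + 6*(-4)) + (3*x + 0)) = sqrt((3 - 24) + 3*x) = sqrt(-21 + 3*x))
(R(t(0, 1)) + 127)**2 = (sqrt(-21 + 3*2) + 127)**2 = (sqrt(-21 + 6) + 127)**2 = (sqrt(-15) + 127)**2 = (I*sqrt(15) + 127)**2 = (127 + I*sqrt(15))**2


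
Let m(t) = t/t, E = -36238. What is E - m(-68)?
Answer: -36239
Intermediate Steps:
m(t) = 1
E - m(-68) = -36238 - 1*1 = -36238 - 1 = -36239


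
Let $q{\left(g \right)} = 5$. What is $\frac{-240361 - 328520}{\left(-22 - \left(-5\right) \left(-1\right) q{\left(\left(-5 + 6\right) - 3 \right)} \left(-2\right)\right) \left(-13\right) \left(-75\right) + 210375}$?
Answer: $- \frac{189627}{79225} \approx -2.3935$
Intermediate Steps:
$\frac{-240361 - 328520}{\left(-22 - \left(-5\right) \left(-1\right) q{\left(\left(-5 + 6\right) - 3 \right)} \left(-2\right)\right) \left(-13\right) \left(-75\right) + 210375} = \frac{-240361 - 328520}{\left(-22 - \left(-5\right) \left(-1\right) 5 \left(-2\right)\right) \left(-13\right) \left(-75\right) + 210375} = - \frac{568881}{\left(-22 - 5 \cdot 5 \left(-2\right)\right) \left(-13\right) \left(-75\right) + 210375} = - \frac{568881}{\left(-22 - 25 \left(-2\right)\right) \left(-13\right) \left(-75\right) + 210375} = - \frac{568881}{\left(-22 - -50\right) \left(-13\right) \left(-75\right) + 210375} = - \frac{568881}{\left(-22 + 50\right) \left(-13\right) \left(-75\right) + 210375} = - \frac{568881}{28 \left(-13\right) \left(-75\right) + 210375} = - \frac{568881}{\left(-364\right) \left(-75\right) + 210375} = - \frac{568881}{27300 + 210375} = - \frac{568881}{237675} = \left(-568881\right) \frac{1}{237675} = - \frac{189627}{79225}$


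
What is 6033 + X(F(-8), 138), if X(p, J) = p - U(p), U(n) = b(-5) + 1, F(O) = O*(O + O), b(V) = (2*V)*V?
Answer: 6110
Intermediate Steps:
b(V) = 2*V**2
F(O) = 2*O**2 (F(O) = O*(2*O) = 2*O**2)
U(n) = 51 (U(n) = 2*(-5)**2 + 1 = 2*25 + 1 = 50 + 1 = 51)
X(p, J) = -51 + p (X(p, J) = p - 1*51 = p - 51 = -51 + p)
6033 + X(F(-8), 138) = 6033 + (-51 + 2*(-8)**2) = 6033 + (-51 + 2*64) = 6033 + (-51 + 128) = 6033 + 77 = 6110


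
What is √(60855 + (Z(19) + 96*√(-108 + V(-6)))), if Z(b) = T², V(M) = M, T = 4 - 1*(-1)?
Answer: 4*√(3805 + 6*I*√114) ≈ 246.75 + 2.077*I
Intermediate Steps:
T = 5 (T = 4 + 1 = 5)
Z(b) = 25 (Z(b) = 5² = 25)
√(60855 + (Z(19) + 96*√(-108 + V(-6)))) = √(60855 + (25 + 96*√(-108 - 6))) = √(60855 + (25 + 96*√(-114))) = √(60855 + (25 + 96*(I*√114))) = √(60855 + (25 + 96*I*√114)) = √(60880 + 96*I*√114)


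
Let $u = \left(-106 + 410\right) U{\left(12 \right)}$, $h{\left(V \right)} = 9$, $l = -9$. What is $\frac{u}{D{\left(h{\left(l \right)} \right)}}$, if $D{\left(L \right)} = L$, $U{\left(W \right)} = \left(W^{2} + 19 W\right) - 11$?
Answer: $\frac{109744}{9} \approx 12194.0$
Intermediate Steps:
$U{\left(W \right)} = -11 + W^{2} + 19 W$
$u = 109744$ ($u = \left(-106 + 410\right) \left(-11 + 12^{2} + 19 \cdot 12\right) = 304 \left(-11 + 144 + 228\right) = 304 \cdot 361 = 109744$)
$\frac{u}{D{\left(h{\left(l \right)} \right)}} = \frac{109744}{9}$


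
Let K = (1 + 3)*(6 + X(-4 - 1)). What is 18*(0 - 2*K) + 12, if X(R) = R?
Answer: -132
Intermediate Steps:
K = 4 (K = (1 + 3)*(6 + (-4 - 1)) = 4*(6 - 5) = 4*1 = 4)
18*(0 - 2*K) + 12 = 18*(0 - 2*4) + 12 = 18*(0 - 8) + 12 = 18*(-8) + 12 = -144 + 12 = -132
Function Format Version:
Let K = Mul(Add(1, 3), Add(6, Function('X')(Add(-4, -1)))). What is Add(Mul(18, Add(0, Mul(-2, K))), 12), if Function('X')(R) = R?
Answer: -132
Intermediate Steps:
K = 4 (K = Mul(Add(1, 3), Add(6, Add(-4, -1))) = Mul(4, Add(6, -5)) = Mul(4, 1) = 4)
Add(Mul(18, Add(0, Mul(-2, K))), 12) = Add(Mul(18, Add(0, Mul(-2, 4))), 12) = Add(Mul(18, Add(0, -8)), 12) = Add(Mul(18, -8), 12) = Add(-144, 12) = -132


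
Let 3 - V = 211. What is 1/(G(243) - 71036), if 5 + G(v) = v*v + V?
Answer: -1/12200 ≈ -8.1967e-5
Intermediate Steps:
V = -208 (V = 3 - 1*211 = 3 - 211 = -208)
G(v) = -213 + v**2 (G(v) = -5 + (v*v - 208) = -5 + (v**2 - 208) = -5 + (-208 + v**2) = -213 + v**2)
1/(G(243) - 71036) = 1/((-213 + 243**2) - 71036) = 1/((-213 + 59049) - 71036) = 1/(58836 - 71036) = 1/(-12200) = -1/12200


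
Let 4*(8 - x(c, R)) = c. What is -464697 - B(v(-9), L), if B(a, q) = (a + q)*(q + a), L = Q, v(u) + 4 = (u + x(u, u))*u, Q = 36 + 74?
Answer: -7578793/16 ≈ -4.7367e+5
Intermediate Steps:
x(c, R) = 8 - c/4
Q = 110
v(u) = -4 + u*(8 + 3*u/4) (v(u) = -4 + (u + (8 - u/4))*u = -4 + (8 + 3*u/4)*u = -4 + u*(8 + 3*u/4))
L = 110
B(a, q) = (a + q)**2 (B(a, q) = (a + q)*(a + q) = (a + q)**2)
-464697 - B(v(-9), L) = -464697 - ((-4 + 8*(-9) + (3/4)*(-9)**2) + 110)**2 = -464697 - ((-4 - 72 + (3/4)*81) + 110)**2 = -464697 - ((-4 - 72 + 243/4) + 110)**2 = -464697 - (-61/4 + 110)**2 = -464697 - (379/4)**2 = -464697 - 1*143641/16 = -464697 - 143641/16 = -7578793/16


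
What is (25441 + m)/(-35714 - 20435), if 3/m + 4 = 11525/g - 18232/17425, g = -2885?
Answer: -770864024958/1701340696987 ≈ -0.45309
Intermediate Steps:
m = -10054225/30300463 (m = 3/(-4 + (11525/(-2885) - 18232/17425)) = 3/(-4 + (11525*(-1/2885) - 18232*1/17425)) = 3/(-4 + (-2305/577 - 18232/17425)) = 3/(-4 - 50684489/10054225) = 3/(-90901389/10054225) = 3*(-10054225/90901389) = -10054225/30300463 ≈ -0.33182)
(25441 + m)/(-35714 - 20435) = (25441 - 10054225/30300463)/(-35714 - 20435) = (770864024958/30300463)/(-56149) = (770864024958/30300463)*(-1/56149) = -770864024958/1701340696987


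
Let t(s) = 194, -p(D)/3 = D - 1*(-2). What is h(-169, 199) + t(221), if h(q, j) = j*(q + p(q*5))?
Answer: 469834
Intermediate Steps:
p(D) = -6 - 3*D (p(D) = -3*(D - 1*(-2)) = -3*(D + 2) = -3*(2 + D) = -6 - 3*D)
h(q, j) = j*(-6 - 14*q) (h(q, j) = j*(q + (-6 - 3*q*5)) = j*(q + (-6 - 15*q)) = j*(-6 - 14*q))
h(-169, 199) + t(221) = -2*199*(3 + 7*(-169)) + 194 = -2*199*(3 - 1183) + 194 = -2*199*(-1180) + 194 = 469640 + 194 = 469834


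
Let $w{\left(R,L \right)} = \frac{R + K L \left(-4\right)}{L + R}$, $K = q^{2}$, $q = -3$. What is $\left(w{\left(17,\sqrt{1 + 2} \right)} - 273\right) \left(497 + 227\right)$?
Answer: $- \frac{28120522}{143} - \frac{227698 \sqrt{3}}{143} \approx -1.9941 \cdot 10^{5}$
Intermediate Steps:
$K = 9$ ($K = \left(-3\right)^{2} = 9$)
$w{\left(R,L \right)} = \frac{R - 36 L}{L + R}$ ($w{\left(R,L \right)} = \frac{R + 9 L \left(-4\right)}{L + R} = \frac{R - 36 L}{L + R}$)
$\left(w{\left(17,\sqrt{1 + 2} \right)} - 273\right) \left(497 + 227\right) = \left(\frac{17 - 36 \sqrt{1 + 2}}{\sqrt{1 + 2} + 17} - 273\right) \left(497 + 227\right) = \left(\frac{17 - 36 \sqrt{3}}{\sqrt{3} + 17} - 273\right) 724 = \left(\frac{17 - 36 \sqrt{3}}{17 + \sqrt{3}} - 273\right) 724 = \left(-273 + \frac{17 - 36 \sqrt{3}}{17 + \sqrt{3}}\right) 724 = -197652 + \frac{724 \left(17 - 36 \sqrt{3}\right)}{17 + \sqrt{3}}$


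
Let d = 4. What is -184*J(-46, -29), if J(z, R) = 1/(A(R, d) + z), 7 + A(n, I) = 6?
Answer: 184/47 ≈ 3.9149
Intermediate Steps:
A(n, I) = -1 (A(n, I) = -7 + 6 = -1)
J(z, R) = 1/(-1 + z)
-184*J(-46, -29) = -184/(-1 - 46) = -184/(-47) = -184*(-1/47) = 184/47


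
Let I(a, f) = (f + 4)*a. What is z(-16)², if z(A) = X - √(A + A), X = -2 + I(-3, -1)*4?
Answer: 1412 + 304*I*√2 ≈ 1412.0 + 429.92*I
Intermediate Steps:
I(a, f) = a*(4 + f) (I(a, f) = (4 + f)*a = a*(4 + f))
X = -38 (X = -2 - 3*(4 - 1)*4 = -2 - 3*3*4 = -2 - 9*4 = -2 - 36 = -38)
z(A) = -38 - √2*√A (z(A) = -38 - √(A + A) = -38 - √(2*A) = -38 - √2*√A)
z(-16)² = (-38 - √2*√(-16))² = (-38 - √2*4*I)² = (-38 - 4*I*√2)²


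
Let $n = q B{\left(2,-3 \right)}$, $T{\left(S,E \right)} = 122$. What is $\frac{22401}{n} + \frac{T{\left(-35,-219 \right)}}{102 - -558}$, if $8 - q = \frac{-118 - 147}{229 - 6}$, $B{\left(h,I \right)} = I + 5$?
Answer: $\frac{137394964}{112695} \approx 1219.2$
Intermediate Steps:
$B{\left(h,I \right)} = 5 + I$
$q = \frac{2049}{223}$ ($q = 8 - \frac{-118 - 147}{229 - 6} = 8 - - \frac{265}{223} = 8 + \frac{265}{223} = \frac{2049}{223} \approx 9.1883$)
$n = \frac{4098}{223}$ ($n = \frac{2049 \left(5 - 3\right)}{223} = \frac{2049}{223} \cdot 2 = \frac{4098}{223} \approx 18.377$)
$\frac{22401}{n} + \frac{T{\left(-35,-219 \right)}}{102 - -558} = \frac{22401}{\frac{4098}{223}} + \frac{122}{102 - -558} = 22401 \cdot \frac{223}{4098} + \frac{122}{102 + 558} = \frac{1665141}{1366} + \frac{122}{660} = \frac{1665141}{1366} + 122 \cdot \frac{1}{660} = \frac{1665141}{1366} + \frac{61}{330} = \frac{137394964}{112695}$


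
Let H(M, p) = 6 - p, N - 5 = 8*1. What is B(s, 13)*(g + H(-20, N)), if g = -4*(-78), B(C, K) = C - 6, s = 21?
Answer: 4575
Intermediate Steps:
B(C, K) = -6 + C
N = 13 (N = 5 + 8*1 = 5 + 8 = 13)
g = 312
B(s, 13)*(g + H(-20, N)) = (-6 + 21)*(312 + (6 - 1*13)) = 15*(312 + (6 - 13)) = 15*(312 - 7) = 15*305 = 4575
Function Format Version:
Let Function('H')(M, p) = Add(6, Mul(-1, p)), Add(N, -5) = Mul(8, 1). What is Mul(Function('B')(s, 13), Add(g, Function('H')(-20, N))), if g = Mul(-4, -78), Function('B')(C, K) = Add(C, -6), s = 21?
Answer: 4575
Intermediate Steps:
Function('B')(C, K) = Add(-6, C)
N = 13 (N = Add(5, Mul(8, 1)) = Add(5, 8) = 13)
g = 312
Mul(Function('B')(s, 13), Add(g, Function('H')(-20, N))) = Mul(Add(-6, 21), Add(312, Add(6, Mul(-1, 13)))) = Mul(15, Add(312, Add(6, -13))) = Mul(15, Add(312, -7)) = Mul(15, 305) = 4575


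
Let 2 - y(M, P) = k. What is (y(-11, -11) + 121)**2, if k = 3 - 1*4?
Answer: 15376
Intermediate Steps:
k = -1 (k = 3 - 4 = -1)
y(M, P) = 3 (y(M, P) = 2 - 1*(-1) = 2 + 1 = 3)
(y(-11, -11) + 121)**2 = (3 + 121)**2 = 124**2 = 15376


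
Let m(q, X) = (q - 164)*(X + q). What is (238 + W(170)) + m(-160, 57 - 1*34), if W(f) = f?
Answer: 44796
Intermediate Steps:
m(q, X) = (-164 + q)*(X + q)
(238 + W(170)) + m(-160, 57 - 1*34) = (238 + 170) + ((-160)² - 164*(57 - 1*34) - 164*(-160) + (57 - 1*34)*(-160)) = 408 + (25600 - 164*(57 - 34) + 26240 + (57 - 34)*(-160)) = 408 + (25600 - 164*23 + 26240 + 23*(-160)) = 408 + (25600 - 3772 + 26240 - 3680) = 408 + 44388 = 44796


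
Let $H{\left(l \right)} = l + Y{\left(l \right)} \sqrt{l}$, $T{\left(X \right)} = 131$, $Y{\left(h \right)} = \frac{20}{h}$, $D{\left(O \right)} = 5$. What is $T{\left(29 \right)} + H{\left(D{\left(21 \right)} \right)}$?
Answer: $136 + 4 \sqrt{5} \approx 144.94$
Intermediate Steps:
$H{\left(l \right)} = l + \frac{20}{\sqrt{l}}$ ($H{\left(l \right)} = l + \frac{20}{l} \sqrt{l} = l + \frac{20}{\sqrt{l}}$)
$T{\left(29 \right)} + H{\left(D{\left(21 \right)} \right)} = 131 + \left(5 + \frac{20}{\sqrt{5}}\right) = 131 + \left(5 + 20 \frac{\sqrt{5}}{5}\right) = 131 + \left(5 + 4 \sqrt{5}\right) = 136 + 4 \sqrt{5}$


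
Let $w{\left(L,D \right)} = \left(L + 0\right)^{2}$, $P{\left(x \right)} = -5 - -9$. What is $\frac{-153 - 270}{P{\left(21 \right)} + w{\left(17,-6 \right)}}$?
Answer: $- \frac{423}{293} \approx -1.4437$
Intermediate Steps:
$P{\left(x \right)} = 4$ ($P{\left(x \right)} = -5 + 9 = 4$)
$w{\left(L,D \right)} = L^{2}$
$\frac{-153 - 270}{P{\left(21 \right)} + w{\left(17,-6 \right)}} = \frac{-153 - 270}{4 + 17^{2}} = - \frac{423}{4 + 289} = - \frac{423}{293}$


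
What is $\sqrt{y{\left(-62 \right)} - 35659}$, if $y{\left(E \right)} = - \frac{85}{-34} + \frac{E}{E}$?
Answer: $\frac{i \sqrt{142622}}{2} \approx 188.83 i$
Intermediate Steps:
$y{\left(E \right)} = \frac{7}{2}$ ($y{\left(E \right)} = \left(-85\right) \left(- \frac{1}{34}\right) + 1 = \frac{5}{2} + 1 = \frac{7}{2}$)
$\sqrt{y{\left(-62 \right)} - 35659} = \sqrt{\frac{7}{2} - 35659} = \sqrt{- \frac{71311}{2}} = \frac{i \sqrt{142622}}{2}$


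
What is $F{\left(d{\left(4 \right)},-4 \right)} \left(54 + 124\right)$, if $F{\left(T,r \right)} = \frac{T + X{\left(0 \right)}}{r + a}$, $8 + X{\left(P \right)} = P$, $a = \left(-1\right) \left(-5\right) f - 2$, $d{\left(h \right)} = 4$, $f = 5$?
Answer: $- \frac{712}{19} \approx -37.474$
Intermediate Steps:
$a = 23$ ($a = \left(-1\right) \left(-5\right) 5 - 2 = 5 \cdot 5 - 2 = 25 - 2 = 23$)
$X{\left(P \right)} = -8 + P$
$F{\left(T,r \right)} = \frac{-8 + T}{23 + r}$ ($F{\left(T,r \right)} = \frac{T + \left(-8 + 0\right)}{r + 23} = \frac{T - 8}{23 + r} = \frac{-8 + T}{23 + r}$)
$F{\left(d{\left(4 \right)},-4 \right)} \left(54 + 124\right) = \frac{-8 + 4}{23 - 4} \left(54 + 124\right) = \frac{1}{19} \left(-4\right) 178 = \left(- \frac{4}{19}\right) 178 = - \frac{712}{19}$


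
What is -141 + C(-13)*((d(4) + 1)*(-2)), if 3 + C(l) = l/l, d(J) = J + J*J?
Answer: -57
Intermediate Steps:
d(J) = J + J²
C(l) = -2 (C(l) = -3 + l/l = -3 + 1 = -2)
-141 + C(-13)*((d(4) + 1)*(-2)) = -141 - 2*(4*(1 + 4) + 1)*(-2) = -141 - 2*(4*5 + 1)*(-2) = -141 - 2*(20 + 1)*(-2) = -141 - 42*(-2) = -141 - 2*(-42) = -141 + 84 = -57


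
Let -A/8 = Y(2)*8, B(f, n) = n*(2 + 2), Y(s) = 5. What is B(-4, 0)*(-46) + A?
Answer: -320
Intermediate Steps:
B(f, n) = 4*n (B(f, n) = n*4 = 4*n)
A = -320 (A = -40*8 = -8*40 = -320)
B(-4, 0)*(-46) + A = (4*0)*(-46) - 320 = 0*(-46) - 320 = 0 - 320 = -320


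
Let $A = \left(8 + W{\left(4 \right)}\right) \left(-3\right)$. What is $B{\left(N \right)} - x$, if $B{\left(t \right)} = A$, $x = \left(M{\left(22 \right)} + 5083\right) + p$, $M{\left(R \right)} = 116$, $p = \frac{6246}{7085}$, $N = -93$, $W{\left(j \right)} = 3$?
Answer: $- \frac{37074966}{7085} \approx -5232.9$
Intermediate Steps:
$p = \frac{6246}{7085}$ ($p = 6246 \cdot \frac{1}{7085} = \frac{6246}{7085} \approx 0.88158$)
$x = \frac{36841161}{7085}$ ($x = \left(116 + 5083\right) + \frac{6246}{7085} = 5199 + \frac{6246}{7085} = \frac{36841161}{7085} \approx 5199.9$)
$A = -33$ ($A = \left(8 + 3\right) \left(-3\right) = 11 \left(-3\right) = -33$)
$B{\left(t \right)} = -33$
$B{\left(N \right)} - x = -33 - \frac{36841161}{7085} = - \frac{37074966}{7085}$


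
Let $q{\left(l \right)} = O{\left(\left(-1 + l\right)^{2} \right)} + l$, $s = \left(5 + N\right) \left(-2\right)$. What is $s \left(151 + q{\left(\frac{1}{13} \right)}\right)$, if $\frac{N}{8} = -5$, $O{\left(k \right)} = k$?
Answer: $\frac{1797320}{169} \approx 10635.0$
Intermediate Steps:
$N = -40$ ($N = 8 \left(-5\right) = -40$)
$s = 70$ ($s = \left(5 - 40\right) \left(-2\right) = \left(-35\right) \left(-2\right) = 70$)
$q{\left(l \right)} = l + \left(-1 + l\right)^{2}$ ($q{\left(l \right)} = \left(-1 + l\right)^{2} + l = l + \left(-1 + l\right)^{2}$)
$s \left(151 + q{\left(\frac{1}{13} \right)}\right) = 70 \left(151 + \left(\frac{1}{13} + \left(-1 + \frac{1}{13}\right)^{2}\right)\right) = 70 \left(151 + \left(\frac{1}{13} + \left(- \frac{12}{13}\right)^{2}\right)\right) = 70 \left(151 + \left(\frac{1}{13} + \frac{144}{169}\right)\right) = 70 \left(151 + \frac{157}{169}\right) = 70 \cdot \frac{25676}{169} = \frac{1797320}{169}$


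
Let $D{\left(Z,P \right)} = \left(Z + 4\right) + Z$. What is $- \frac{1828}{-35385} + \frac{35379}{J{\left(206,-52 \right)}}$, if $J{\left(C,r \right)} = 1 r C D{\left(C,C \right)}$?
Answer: $\frac{6894033061}{157682353920} \approx 0.043721$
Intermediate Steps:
$D{\left(Z,P \right)} = 4 + 2 Z$ ($D{\left(Z,P \right)} = \left(4 + Z\right) + Z = 4 + 2 Z$)
$J{\left(C,r \right)} = C r \left(4 + 2 C\right)$ ($J{\left(C,r \right)} = 1 r C \left(4 + 2 C\right) = r C \left(4 + 2 C\right) = C r \left(4 + 2 C\right)$)
$- \frac{1828}{-35385} + \frac{35379}{J{\left(206,-52 \right)}} = - \frac{1828}{-35385} + \frac{35379}{2 \cdot 206 \left(-52\right) \left(2 + 206\right)} = \left(-1828\right) \left(- \frac{1}{35385}\right) + \frac{35379}{2 \cdot 206 \left(-52\right) 208} = \frac{1828}{35385} + \frac{35379}{-4456192} = \frac{1828}{35385} + 35379 \left(- \frac{1}{4456192}\right) = \frac{1828}{35385} - \frac{35379}{4456192} = \frac{6894033061}{157682353920}$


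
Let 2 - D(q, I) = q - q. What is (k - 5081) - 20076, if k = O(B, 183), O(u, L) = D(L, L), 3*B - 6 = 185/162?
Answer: -25155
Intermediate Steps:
B = 1157/486 (B = 2 + (185/162)/3 = 2 + (185*(1/162))/3 = 2 + (1/3)*(185/162) = 2 + 185/486 = 1157/486 ≈ 2.3807)
D(q, I) = 2 (D(q, I) = 2 - (q - q) = 2 - 1*0 = 2 + 0 = 2)
O(u, L) = 2
k = 2
(k - 5081) - 20076 = (2 - 5081) - 20076 = -5079 - 20076 = -25155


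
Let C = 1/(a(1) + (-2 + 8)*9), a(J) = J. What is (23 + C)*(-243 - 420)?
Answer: -839358/55 ≈ -15261.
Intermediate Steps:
C = 1/55 (C = 1/(1 + (-2 + 8)*9) = 1/(1 + 6*9) = 1/(1 + 54) = 1/55 ≈ 0.018182)
(23 + C)*(-243 - 420) = (23 + 1/55)*(-243 - 420) = (1266/55)*(-663) = -839358/55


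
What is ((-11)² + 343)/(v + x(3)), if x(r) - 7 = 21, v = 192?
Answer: 116/55 ≈ 2.1091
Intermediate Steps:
x(r) = 28 (x(r) = 7 + 21 = 28)
((-11)² + 343)/(v + x(3)) = ((-11)² + 343)/(192 + 28) = (121 + 343)/220 = 464*(1/220) = 116/55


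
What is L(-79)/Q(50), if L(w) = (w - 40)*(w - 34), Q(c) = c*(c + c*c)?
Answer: 791/7500 ≈ 0.10547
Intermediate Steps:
Q(c) = c*(c + c**2)
L(w) = (-40 + w)*(-34 + w)
L(-79)/Q(50) = (1360 + (-79)**2 - 74*(-79))/((50**2*(1 + 50))) = (1360 + 6241 + 5846)/((2500*51)) = 13447/127500 = 13447*(1/127500) = 791/7500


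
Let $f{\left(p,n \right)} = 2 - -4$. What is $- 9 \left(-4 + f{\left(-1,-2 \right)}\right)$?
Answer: $-18$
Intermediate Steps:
$f{\left(p,n \right)} = 6$ ($f{\left(p,n \right)} = 2 + 4 = 6$)
$- 9 \left(-4 + f{\left(-1,-2 \right)}\right) = - 9 \left(-4 + 6\right) = \left(-9\right) 2 = -18$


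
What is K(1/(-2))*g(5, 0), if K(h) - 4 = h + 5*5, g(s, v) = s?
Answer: 285/2 ≈ 142.50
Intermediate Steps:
K(h) = 29 + h (K(h) = 4 + (h + 5*5) = 4 + (h + 25) = 4 + (25 + h) = 29 + h)
K(1/(-2))*g(5, 0) = (29 + 1/(-2))*5 = (29 - 1/2)*5 = (57/2)*5 = 285/2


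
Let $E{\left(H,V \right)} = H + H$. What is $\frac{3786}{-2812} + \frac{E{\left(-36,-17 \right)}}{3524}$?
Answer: $- \frac{1693041}{1238686} \approx -1.3668$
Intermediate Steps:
$E{\left(H,V \right)} = 2 H$
$\frac{3786}{-2812} + \frac{E{\left(-36,-17 \right)}}{3524} = \frac{3786}{-2812} + \frac{2 \left(-36\right)}{3524} = 3786 \left(- \frac{1}{2812}\right) - \frac{18}{881} = - \frac{1893}{1406} - \frac{18}{881} = - \frac{1693041}{1238686}$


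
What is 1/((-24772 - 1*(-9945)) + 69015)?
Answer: 1/54188 ≈ 1.8454e-5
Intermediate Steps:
1/((-24772 - 1*(-9945)) + 69015) = 1/((-24772 + 9945) + 69015) = 1/(-14827 + 69015) = 1/54188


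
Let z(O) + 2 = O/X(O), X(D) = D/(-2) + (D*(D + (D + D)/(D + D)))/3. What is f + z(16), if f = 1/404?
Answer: -22593/12524 ≈ -1.8040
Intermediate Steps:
X(D) = -D/2 + D*(1 + D)/3 (X(D) = D*(-½) + (D*(D + (2*D)/((2*D))))*(⅓) = -D/2 + (D*(D + (2*D)*(1/(2*D))))*(⅓) = -D/2 + (D*(D + 1))*(⅓) = -D/2 + (D*(1 + D))*(⅓) = -D/2 + D*(1 + D)/3)
z(O) = -2 + 6/(-1 + 2*O) (z(O) = -2 + O/((O*(-1 + 2*O)/6)) = -2 + O*(6/(O*(-1 + 2*O))) = -2 + 6/(-1 + 2*O))
f = 1/404 ≈ 0.0024752
f + z(16) = 1/404 + 4*(2 - 1*16)/(-1 + 2*16) = 1/404 + 4*(2 - 16)/(-1 + 32) = 1/404 + 4*(-14)/31 = 1/404 + 4*(1/31)*(-14) = 1/404 - 56/31 = -22593/12524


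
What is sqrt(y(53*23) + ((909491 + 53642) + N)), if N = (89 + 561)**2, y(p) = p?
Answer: 2*sqrt(346713) ≈ 1177.6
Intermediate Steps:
N = 422500 (N = 650**2 = 422500)
sqrt(y(53*23) + ((909491 + 53642) + N)) = sqrt(53*23 + ((909491 + 53642) + 422500)) = sqrt(1219 + (963133 + 422500)) = sqrt(1219 + 1385633) = sqrt(1386852) = 2*sqrt(346713)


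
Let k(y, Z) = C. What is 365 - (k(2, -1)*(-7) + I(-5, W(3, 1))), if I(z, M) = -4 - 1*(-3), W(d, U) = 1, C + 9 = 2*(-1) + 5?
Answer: 324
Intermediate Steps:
C = -6 (C = -9 + (2*(-1) + 5) = -9 + (-2 + 5) = -9 + 3 = -6)
I(z, M) = -1 (I(z, M) = -4 + 3 = -1)
k(y, Z) = -6
365 - (k(2, -1)*(-7) + I(-5, W(3, 1))) = 365 - (-6*(-7) - 1) = 365 - (42 - 1) = 365 - 1*41 = 365 - 41 = 324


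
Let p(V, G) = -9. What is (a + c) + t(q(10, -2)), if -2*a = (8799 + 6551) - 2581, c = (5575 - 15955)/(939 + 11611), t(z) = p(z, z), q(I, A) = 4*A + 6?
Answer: -16049761/2510 ≈ -6394.3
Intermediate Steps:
q(I, A) = 6 + 4*A
t(z) = -9
c = -1038/1255 (c = -10380/12550 = -10380*1/12550 = -1038/1255 ≈ -0.82709)
a = -12769/2 (a = -((8799 + 6551) - 2581)/2 = -(15350 - 2581)/2 = -½*12769 = -12769/2 ≈ -6384.5)
(a + c) + t(q(10, -2)) = (-12769/2 - 1038/1255) - 9 = -16027171/2510 - 9 = -16049761/2510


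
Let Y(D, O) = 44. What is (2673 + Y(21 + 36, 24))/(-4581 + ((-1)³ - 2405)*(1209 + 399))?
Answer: -2717/3873429 ≈ -0.00070145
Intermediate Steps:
(2673 + Y(21 + 36, 24))/(-4581 + ((-1)³ - 2405)*(1209 + 399)) = (2673 + 44)/(-4581 + ((-1)³ - 2405)*(1209 + 399)) = 2717/(-4581 + (-1 - 2405)*1608) = 2717/(-4581 - 2406*1608) = 2717/(-4581 - 3868848) = 2717/(-3873429) = 2717*(-1/3873429) = -2717/3873429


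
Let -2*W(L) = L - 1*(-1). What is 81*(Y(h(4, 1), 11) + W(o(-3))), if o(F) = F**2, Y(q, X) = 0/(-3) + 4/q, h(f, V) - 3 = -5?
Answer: -567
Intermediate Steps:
h(f, V) = -2 (h(f, V) = 3 - 5 = -2)
Y(q, X) = 4/q (Y(q, X) = 0*(-1/3) + 4/q = 0 + 4/q = 4/q)
W(L) = -1/2 - L/2 (W(L) = -(L - 1*(-1))/2 = -(L + 1)/2 = -(1 + L)/2 = -1/2 - L/2)
81*(Y(h(4, 1), 11) + W(o(-3))) = 81*(4/(-2) + (-1/2 - 1/2*(-3)**2)) = 81*(4*(-1/2) + (-1/2 - 1/2*9)) = 81*(-2 + (-1/2 - 9/2)) = 81*(-2 - 5) = 81*(-7) = -567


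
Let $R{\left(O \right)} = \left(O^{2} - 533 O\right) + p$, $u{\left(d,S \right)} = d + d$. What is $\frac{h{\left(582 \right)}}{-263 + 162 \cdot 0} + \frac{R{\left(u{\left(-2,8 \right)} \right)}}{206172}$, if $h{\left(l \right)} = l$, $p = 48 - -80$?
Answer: $- \frac{29848379}{13555809} \approx -2.2019$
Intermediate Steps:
$p = 128$ ($p = 48 + 80 = 128$)
$u{\left(d,S \right)} = 2 d$
$R{\left(O \right)} = 128 + O^{2} - 533 O$ ($R{\left(O \right)} = \left(O^{2} - 533 O\right) + 128 = 128 + O^{2} - 533 O$)
$\frac{h{\left(582 \right)}}{-263 + 162 \cdot 0} + \frac{R{\left(u{\left(-2,8 \right)} \right)}}{206172} = \frac{582}{-263 + 162 \cdot 0} + \frac{128 + \left(2 \left(-2\right)\right)^{2} - 533 \cdot 2 \left(-2\right)}{206172} = \frac{582}{-263 + 0} + \left(128 + \left(-4\right)^{2} - -2132\right) \frac{1}{206172} = \frac{582}{-263} + \left(128 + 16 + 2132\right) \frac{1}{206172} = 582 \left(- \frac{1}{263}\right) + 2276 \cdot \frac{1}{206172} = - \frac{582}{263} + \frac{569}{51543} = - \frac{29848379}{13555809}$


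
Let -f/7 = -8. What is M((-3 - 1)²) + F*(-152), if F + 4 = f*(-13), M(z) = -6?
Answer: 111258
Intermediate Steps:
f = 56 (f = -7*(-8) = 56)
F = -732 (F = -4 + 56*(-13) = -4 - 728 = -732)
M((-3 - 1)²) + F*(-152) = -6 - 732*(-152) = -6 + 111264 = 111258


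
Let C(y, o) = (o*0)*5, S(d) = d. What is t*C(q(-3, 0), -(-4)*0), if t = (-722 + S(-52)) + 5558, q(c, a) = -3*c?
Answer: 0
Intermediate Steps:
C(y, o) = 0 (C(y, o) = 0*5 = 0)
t = 4784 (t = (-722 - 52) + 5558 = -774 + 5558 = 4784)
t*C(q(-3, 0), -(-4)*0) = 4784*0 = 0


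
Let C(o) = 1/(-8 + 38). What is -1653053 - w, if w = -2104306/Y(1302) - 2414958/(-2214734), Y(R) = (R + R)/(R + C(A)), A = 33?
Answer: -25990063436136589/43253755020 ≈ -6.0087e+5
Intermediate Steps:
C(o) = 1/30
Y(R) = 2*R/(1/30 + R) (Y(R) = (R + R)/(R + 1/30) = (2*R)/(1/30 + R) = 2*R/(1/30 + R))
w = -45510686060939471/43253755020 (w = -2104306/(60*1302/(1 + 30*1302)) - 2414958/(-2214734) = -2104306/(60*1302/(1 + 39060)) - 2414958*(-1/2214734) = -2104306/(60*1302/39061) + 1207479/1107367 = -2104306/(60*1302*(1/39061)) + 1207479/1107367 = -2104306/78120/39061 + 1207479/1107367 = -2104306*39061/78120 + 1207479/1107367 = -41098148333/39060 + 1207479/1107367 = -45510686060939471/43253755020 ≈ -1.0522e+6)
-1653053 - w = -1653053 - 1*(-45510686060939471/43253755020) = -1653053 + 45510686060939471/43253755020 = -25990063436136589/43253755020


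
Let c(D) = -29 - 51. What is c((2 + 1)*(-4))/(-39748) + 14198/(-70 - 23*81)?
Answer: -141046866/19208221 ≈ -7.3430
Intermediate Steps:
c(D) = -80
c((2 + 1)*(-4))/(-39748) + 14198/(-70 - 23*81) = -80/(-39748) + 14198/(-70 - 23*81) = -80*(-1/39748) + 14198/(-70 - 1863) = 20/9937 + 14198/(-1933) = 20/9937 + 14198*(-1/1933) = 20/9937 - 14198/1933 = -141046866/19208221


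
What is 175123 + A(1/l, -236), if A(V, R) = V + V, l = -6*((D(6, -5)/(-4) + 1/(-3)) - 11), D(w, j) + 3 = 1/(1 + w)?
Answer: 39052436/223 ≈ 1.7512e+5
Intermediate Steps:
D(w, j) = -3 + 1/(1 + w)
l = 446/7 (l = -6*((((-2 - 3*6)/(1 + 6))/(-4) + 1/(-3)) - 11) = -6*((((-2 - 18)/7)*(-1/4) + 1*(-1/3)) - 11) = -6*((((1/7)*(-20))*(-1/4) - 1/3) - 11) = -6*((-20/7*(-1/4) - 1/3) - 11) = -6*((5/7 - 1/3) - 11) = -6*(8/21 - 11) = -6*(-223/21) = 446/7 ≈ 63.714)
A(V, R) = 2*V
175123 + A(1/l, -236) = 175123 + 2/(446/7) = 175123 + 2*(7/446) = 175123 + 7/223 = 39052436/223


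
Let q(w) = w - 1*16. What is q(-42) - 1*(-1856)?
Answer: 1798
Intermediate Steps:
q(w) = -16 + w (q(w) = w - 16 = -16 + w)
q(-42) - 1*(-1856) = (-16 - 42) - 1*(-1856) = -58 + 1856 = 1798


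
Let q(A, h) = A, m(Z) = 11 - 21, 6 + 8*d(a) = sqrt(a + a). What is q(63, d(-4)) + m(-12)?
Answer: 53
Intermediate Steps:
d(a) = -3/4 + sqrt(2)*sqrt(a)/8 (d(a) = -3/4 + sqrt(a + a)/8 = -3/4 + sqrt(2*a)/8 = -3/4 + (sqrt(2)*sqrt(a))/8 = -3/4 + sqrt(2)*sqrt(a)/8)
m(Z) = -10
q(63, d(-4)) + m(-12) = 63 - 10 = 53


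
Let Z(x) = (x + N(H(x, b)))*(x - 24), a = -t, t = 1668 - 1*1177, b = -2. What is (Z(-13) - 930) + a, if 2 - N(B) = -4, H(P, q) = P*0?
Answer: -1162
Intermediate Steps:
H(P, q) = 0
N(B) = 6 (N(B) = 2 - 1*(-4) = 2 + 4 = 6)
t = 491 (t = 1668 - 1177 = 491)
a = -491 (a = -1*491 = -491)
Z(x) = (-24 + x)*(6 + x) (Z(x) = (x + 6)*(x - 24) = (6 + x)*(-24 + x) = (-24 + x)*(6 + x))
(Z(-13) - 930) + a = ((-144 + (-13)² - 18*(-13)) - 930) - 491 = ((-144 + 169 + 234) - 930) - 491 = (259 - 930) - 491 = -671 - 491 = -1162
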